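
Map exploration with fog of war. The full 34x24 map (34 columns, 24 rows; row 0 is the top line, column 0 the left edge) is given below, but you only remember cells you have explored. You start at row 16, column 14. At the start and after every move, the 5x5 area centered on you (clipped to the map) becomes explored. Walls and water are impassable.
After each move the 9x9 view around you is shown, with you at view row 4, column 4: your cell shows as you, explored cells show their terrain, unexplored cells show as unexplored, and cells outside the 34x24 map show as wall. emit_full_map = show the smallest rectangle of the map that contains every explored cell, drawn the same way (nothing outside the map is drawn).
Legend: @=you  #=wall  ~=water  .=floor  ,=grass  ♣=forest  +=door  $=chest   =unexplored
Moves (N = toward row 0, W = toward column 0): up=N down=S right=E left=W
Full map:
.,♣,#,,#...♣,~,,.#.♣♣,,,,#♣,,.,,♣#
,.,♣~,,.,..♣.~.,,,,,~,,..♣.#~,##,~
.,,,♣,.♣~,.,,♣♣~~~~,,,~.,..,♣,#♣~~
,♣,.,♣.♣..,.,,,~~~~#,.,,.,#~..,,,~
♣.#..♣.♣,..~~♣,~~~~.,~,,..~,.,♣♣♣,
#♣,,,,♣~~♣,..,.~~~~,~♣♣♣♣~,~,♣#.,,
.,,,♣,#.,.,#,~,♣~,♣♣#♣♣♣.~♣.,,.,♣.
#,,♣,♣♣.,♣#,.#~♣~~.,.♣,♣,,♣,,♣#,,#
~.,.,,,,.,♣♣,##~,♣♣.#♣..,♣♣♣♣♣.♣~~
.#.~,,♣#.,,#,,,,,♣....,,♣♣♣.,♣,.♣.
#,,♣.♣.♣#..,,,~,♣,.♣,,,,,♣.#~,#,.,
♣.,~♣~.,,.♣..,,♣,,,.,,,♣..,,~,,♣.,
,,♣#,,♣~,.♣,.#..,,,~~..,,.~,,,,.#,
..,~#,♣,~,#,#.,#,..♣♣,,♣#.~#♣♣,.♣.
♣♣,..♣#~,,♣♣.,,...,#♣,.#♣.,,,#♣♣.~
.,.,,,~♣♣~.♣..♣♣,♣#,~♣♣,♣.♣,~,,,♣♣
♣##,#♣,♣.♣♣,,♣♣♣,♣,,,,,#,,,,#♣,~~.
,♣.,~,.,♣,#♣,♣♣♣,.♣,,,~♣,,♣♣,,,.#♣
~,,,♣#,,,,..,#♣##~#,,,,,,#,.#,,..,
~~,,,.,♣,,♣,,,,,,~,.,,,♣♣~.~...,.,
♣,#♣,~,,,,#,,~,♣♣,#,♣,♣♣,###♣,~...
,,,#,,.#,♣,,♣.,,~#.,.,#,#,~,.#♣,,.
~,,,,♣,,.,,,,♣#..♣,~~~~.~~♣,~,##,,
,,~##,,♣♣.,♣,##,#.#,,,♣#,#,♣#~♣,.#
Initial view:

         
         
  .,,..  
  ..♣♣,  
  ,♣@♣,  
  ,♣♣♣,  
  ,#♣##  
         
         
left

         
         
  ♣.,,.. 
  ♣..♣♣, 
  ,,@♣♣, 
  ♣,♣♣♣, 
  .,#♣## 
         
         

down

         
  ♣.,,.. 
  ♣..♣♣, 
  ,,♣♣♣, 
  ♣,@♣♣, 
  .,#♣## 
  ,,,,,  
         
         

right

         
 ♣.,,..  
 ♣..♣♣,  
 ,,♣♣♣,  
 ♣,♣@♣,  
 .,#♣##  
 ,,,,,,  
         
         

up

         
         
 ♣.,,..  
 ♣..♣♣,  
 ,,♣@♣,  
 ♣,♣♣♣,  
 .,#♣##  
 ,,,,,,  
         

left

         
         
  ♣.,,.. 
  ♣..♣♣, 
  ,,@♣♣, 
  ♣,♣♣♣, 
  .,#♣## 
  ,,,,,, 
         

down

         
  ♣.,,.. 
  ♣..♣♣, 
  ,,♣♣♣, 
  ♣,@♣♣, 
  .,#♣## 
  ,,,,,, 
         
         

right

         
 ♣.,,..  
 ♣..♣♣,  
 ,,♣♣♣,  
 ♣,♣@♣,  
 .,#♣##  
 ,,,,,,  
         
         

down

 ♣.,,..  
 ♣..♣♣,  
 ,,♣♣♣,  
 ♣,♣♣♣,  
 .,#@##  
 ,,,,,,  
  ,~,♣♣  
         
         

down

 ♣..♣♣,  
 ,,♣♣♣,  
 ♣,♣♣♣,  
 .,#♣##  
 ,,,@,,  
  ,~,♣♣  
  ♣.,,~  
         
         

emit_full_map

♣.,,..
♣..♣♣,
,,♣♣♣,
♣,♣♣♣,
.,#♣##
,,,@,,
 ,~,♣♣
 ♣.,,~

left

  ♣..♣♣, 
  ,,♣♣♣, 
  ♣,♣♣♣, 
  .,#♣## 
  ,,@,,, 
  ,,~,♣♣ 
  ,♣.,,~ 
         
         

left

   ♣..♣♣,
   ,,♣♣♣,
  #♣,♣♣♣,
  ..,#♣##
  ♣,@,,,,
  #,,~,♣♣
  ,,♣.,,~
         
         

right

  ♣..♣♣, 
  ,,♣♣♣, 
 #♣,♣♣♣, 
 ..,#♣## 
 ♣,,@,,, 
 #,,~,♣♣ 
 ,,♣.,,~ 
         
         

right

 ♣..♣♣,  
 ,,♣♣♣,  
#♣,♣♣♣,  
..,#♣##  
♣,,,@,,  
#,,~,♣♣  
,,♣.,,~  
         
         

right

♣..♣♣,   
,,♣♣♣,   
♣,♣♣♣,.  
.,#♣##~  
,,,,@,~  
,,~,♣♣,  
,♣.,,~#  
         
         

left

 ♣..♣♣,  
 ,,♣♣♣,  
#♣,♣♣♣,. 
..,#♣##~ 
♣,,,@,,~ 
#,,~,♣♣, 
,,♣.,,~# 
         
         

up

 ♣.,,..  
 ♣..♣♣,  
 ,,♣♣♣,  
#♣,♣♣♣,. 
..,#@##~ 
♣,,,,,,~ 
#,,~,♣♣, 
,,♣.,,~# 
         

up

         
 ♣.,,..  
 ♣..♣♣,  
 ,,♣♣♣,  
#♣,♣@♣,. 
..,#♣##~ 
♣,,,,,,~ 
#,,~,♣♣, 
,,♣.,,~# 

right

         
♣.,,..   
♣..♣♣,♣  
,,♣♣♣,♣  
♣,♣♣@,.  
.,#♣##~  
,,,,,,~  
,,~,♣♣,  
,♣.,,~#  

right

         
.,,..    
..♣♣,♣#  
,♣♣♣,♣,  
,♣♣♣@.♣  
,#♣##~#  
,,,,,~,  
,~,♣♣,   
♣.,,~#   

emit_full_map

 ♣.,,..  
 ♣..♣♣,♣#
 ,,♣♣♣,♣,
#♣,♣♣♣@.♣
..,#♣##~#
♣,,,,,,~,
#,,~,♣♣, 
,,♣.,,~# 

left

         
♣.,,..   
♣..♣♣,♣# 
,,♣♣♣,♣, 
♣,♣♣@,.♣ 
.,#♣##~# 
,,,,,,~, 
,,~,♣♣,  
,♣.,,~#  

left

         
 ♣.,,..  
 ♣..♣♣,♣#
 ,,♣♣♣,♣,
#♣,♣@♣,.♣
..,#♣##~#
♣,,,,,,~,
#,,~,♣♣, 
,,♣.,,~# 

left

         
  ♣.,,.. 
  ♣..♣♣,♣
  ,,♣♣♣,♣
 #♣,@♣♣,.
 ..,#♣##~
 ♣,,,,,,~
 #,,~,♣♣,
 ,,♣.,,~#

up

         
         
  ♣.,,.. 
  ♣..♣♣,♣
  ,,@♣♣,♣
 #♣,♣♣♣,.
 ..,#♣##~
 ♣,,,,,,~
 #,,~,♣♣,

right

         
         
 ♣.,,..  
 ♣..♣♣,♣#
 ,,♣@♣,♣,
#♣,♣♣♣,.♣
..,#♣##~#
♣,,,,,,~,
#,,~,♣♣, 

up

         
         
  #.,#,  
 ♣.,,..  
 ♣..@♣,♣#
 ,,♣♣♣,♣,
#♣,♣♣♣,.♣
..,#♣##~#
♣,,,,,,~,

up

         
         
  .#..,  
  #.,#,  
 ♣.,@..  
 ♣..♣♣,♣#
 ,,♣♣♣,♣,
#♣,♣♣♣,.♣
..,#♣##~#

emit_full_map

  .#..,  
  #.,#,  
 ♣.,@..  
 ♣..♣♣,♣#
 ,,♣♣♣,♣,
#♣,♣♣♣,.♣
..,#♣##~#
♣,,,,,,~,
#,,~,♣♣, 
,,♣.,,~# 


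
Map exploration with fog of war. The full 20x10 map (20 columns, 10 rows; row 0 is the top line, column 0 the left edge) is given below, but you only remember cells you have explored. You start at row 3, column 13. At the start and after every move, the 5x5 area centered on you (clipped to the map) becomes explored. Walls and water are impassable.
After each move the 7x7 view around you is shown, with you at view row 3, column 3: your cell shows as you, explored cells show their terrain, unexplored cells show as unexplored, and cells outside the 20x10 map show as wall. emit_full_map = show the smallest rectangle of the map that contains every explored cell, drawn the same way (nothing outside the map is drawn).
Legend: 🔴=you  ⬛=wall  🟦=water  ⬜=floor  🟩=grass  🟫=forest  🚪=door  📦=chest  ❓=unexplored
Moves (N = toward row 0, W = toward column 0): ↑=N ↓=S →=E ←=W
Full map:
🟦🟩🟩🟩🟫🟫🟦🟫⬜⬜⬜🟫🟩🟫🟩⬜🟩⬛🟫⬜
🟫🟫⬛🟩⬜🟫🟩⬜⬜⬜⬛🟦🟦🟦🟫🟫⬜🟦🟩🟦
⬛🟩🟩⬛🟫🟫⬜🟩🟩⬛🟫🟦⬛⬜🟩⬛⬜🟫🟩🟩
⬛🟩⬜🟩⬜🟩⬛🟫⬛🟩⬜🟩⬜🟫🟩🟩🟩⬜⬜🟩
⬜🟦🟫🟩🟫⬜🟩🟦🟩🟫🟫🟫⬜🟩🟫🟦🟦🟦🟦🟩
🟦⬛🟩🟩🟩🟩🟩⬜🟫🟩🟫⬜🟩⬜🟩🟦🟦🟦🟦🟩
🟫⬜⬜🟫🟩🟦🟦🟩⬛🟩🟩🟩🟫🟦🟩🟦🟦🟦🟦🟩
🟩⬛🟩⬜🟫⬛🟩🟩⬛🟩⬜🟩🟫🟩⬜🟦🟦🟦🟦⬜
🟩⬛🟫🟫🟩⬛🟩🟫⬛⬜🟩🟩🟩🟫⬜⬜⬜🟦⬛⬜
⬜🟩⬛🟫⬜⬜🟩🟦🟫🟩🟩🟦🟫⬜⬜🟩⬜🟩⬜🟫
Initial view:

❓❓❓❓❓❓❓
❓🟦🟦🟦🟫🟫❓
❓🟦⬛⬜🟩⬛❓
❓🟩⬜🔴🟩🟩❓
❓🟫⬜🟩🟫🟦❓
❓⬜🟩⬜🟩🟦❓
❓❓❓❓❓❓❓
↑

⬛⬛⬛⬛⬛⬛⬛
❓🟫🟩🟫🟩⬜❓
❓🟦🟦🟦🟫🟫❓
❓🟦⬛🔴🟩⬛❓
❓🟩⬜🟫🟩🟩❓
❓🟫⬜🟩🟫🟦❓
❓⬜🟩⬜🟩🟦❓

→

⬛⬛⬛⬛⬛⬛⬛
🟫🟩🟫🟩⬜🟩❓
🟦🟦🟦🟫🟫⬜❓
🟦⬛⬜🔴⬛⬜❓
🟩⬜🟫🟩🟩🟩❓
🟫⬜🟩🟫🟦🟦❓
⬜🟩⬜🟩🟦❓❓

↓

🟫🟩🟫🟩⬜🟩❓
🟦🟦🟦🟫🟫⬜❓
🟦⬛⬜🟩⬛⬜❓
🟩⬜🟫🔴🟩🟩❓
🟫⬜🟩🟫🟦🟦❓
⬜🟩⬜🟩🟦🟦❓
❓❓❓❓❓❓❓

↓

🟦🟦🟦🟫🟫⬜❓
🟦⬛⬜🟩⬛⬜❓
🟩⬜🟫🟩🟩🟩❓
🟫⬜🟩🔴🟦🟦❓
⬜🟩⬜🟩🟦🟦❓
❓🟫🟦🟩🟦🟦❓
❓❓❓❓❓❓❓

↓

🟦⬛⬜🟩⬛⬜❓
🟩⬜🟫🟩🟩🟩❓
🟫⬜🟩🟫🟦🟦❓
⬜🟩⬜🔴🟦🟦❓
❓🟫🟦🟩🟦🟦❓
❓🟫🟩⬜🟦🟦❓
❓❓❓❓❓❓❓

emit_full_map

🟫🟩🟫🟩⬜🟩
🟦🟦🟦🟫🟫⬜
🟦⬛⬜🟩⬛⬜
🟩⬜🟫🟩🟩🟩
🟫⬜🟩🟫🟦🟦
⬜🟩⬜🔴🟦🟦
❓🟫🟦🟩🟦🟦
❓🟫🟩⬜🟦🟦

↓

🟩⬜🟫🟩🟩🟩❓
🟫⬜🟩🟫🟦🟦❓
⬜🟩⬜🟩🟦🟦❓
❓🟫🟦🔴🟦🟦❓
❓🟫🟩⬜🟦🟦❓
❓🟩🟫⬜⬜⬜❓
❓❓❓❓❓❓❓

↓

🟫⬜🟩🟫🟦🟦❓
⬜🟩⬜🟩🟦🟦❓
❓🟫🟦🟩🟦🟦❓
❓🟫🟩🔴🟦🟦❓
❓🟩🟫⬜⬜⬜❓
❓🟫⬜⬜🟩⬜❓
⬛⬛⬛⬛⬛⬛⬛

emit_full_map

🟫🟩🟫🟩⬜🟩
🟦🟦🟦🟫🟫⬜
🟦⬛⬜🟩⬛⬜
🟩⬜🟫🟩🟩🟩
🟫⬜🟩🟫🟦🟦
⬜🟩⬜🟩🟦🟦
❓🟫🟦🟩🟦🟦
❓🟫🟩🔴🟦🟦
❓🟩🟫⬜⬜⬜
❓🟫⬜⬜🟩⬜


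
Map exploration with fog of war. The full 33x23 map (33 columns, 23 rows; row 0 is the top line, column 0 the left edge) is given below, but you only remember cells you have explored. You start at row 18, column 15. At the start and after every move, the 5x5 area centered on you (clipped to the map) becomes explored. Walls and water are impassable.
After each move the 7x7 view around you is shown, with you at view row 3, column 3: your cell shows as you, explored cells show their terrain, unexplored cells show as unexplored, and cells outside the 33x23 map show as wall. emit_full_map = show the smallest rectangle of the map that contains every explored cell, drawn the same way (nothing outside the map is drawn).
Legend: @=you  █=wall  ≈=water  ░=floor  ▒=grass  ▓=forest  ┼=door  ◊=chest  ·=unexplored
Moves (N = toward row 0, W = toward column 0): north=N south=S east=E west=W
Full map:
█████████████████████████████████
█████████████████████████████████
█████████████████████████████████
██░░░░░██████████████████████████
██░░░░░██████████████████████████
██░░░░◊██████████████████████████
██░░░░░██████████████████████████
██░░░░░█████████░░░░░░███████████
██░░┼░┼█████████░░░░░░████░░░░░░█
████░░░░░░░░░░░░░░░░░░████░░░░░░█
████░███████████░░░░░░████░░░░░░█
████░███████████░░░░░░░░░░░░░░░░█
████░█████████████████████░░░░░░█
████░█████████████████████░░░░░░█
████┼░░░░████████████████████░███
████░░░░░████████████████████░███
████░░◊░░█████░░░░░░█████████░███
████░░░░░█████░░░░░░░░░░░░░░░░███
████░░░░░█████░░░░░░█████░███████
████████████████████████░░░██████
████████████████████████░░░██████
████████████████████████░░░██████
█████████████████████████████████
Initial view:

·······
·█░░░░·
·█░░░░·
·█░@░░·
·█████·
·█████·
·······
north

·······
·█████·
·█░░░░·
·█░@░░·
·█░░░░·
·█████·
·█████·

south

·█████·
·█░░░░·
·█░░░░·
·█░@░░·
·█████·
·█████·
·······

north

·······
·█████·
·█░░░░·
·█░@░░·
·█░░░░·
·█████·
·█████·

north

·······
·█████·
·█████·
·█░@░░·
·█░░░░·
·█░░░░·
·█████·

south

·█████·
·█████·
·█░░░░·
·█░@░░·
·█░░░░·
·█████·
·█████·

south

·█████·
·█░░░░·
·█░░░░·
·█░@░░·
·█████·
·█████·
·······

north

·█████·
·█████·
·█░░░░·
·█░@░░·
·█░░░░·
·█████·
·█████·


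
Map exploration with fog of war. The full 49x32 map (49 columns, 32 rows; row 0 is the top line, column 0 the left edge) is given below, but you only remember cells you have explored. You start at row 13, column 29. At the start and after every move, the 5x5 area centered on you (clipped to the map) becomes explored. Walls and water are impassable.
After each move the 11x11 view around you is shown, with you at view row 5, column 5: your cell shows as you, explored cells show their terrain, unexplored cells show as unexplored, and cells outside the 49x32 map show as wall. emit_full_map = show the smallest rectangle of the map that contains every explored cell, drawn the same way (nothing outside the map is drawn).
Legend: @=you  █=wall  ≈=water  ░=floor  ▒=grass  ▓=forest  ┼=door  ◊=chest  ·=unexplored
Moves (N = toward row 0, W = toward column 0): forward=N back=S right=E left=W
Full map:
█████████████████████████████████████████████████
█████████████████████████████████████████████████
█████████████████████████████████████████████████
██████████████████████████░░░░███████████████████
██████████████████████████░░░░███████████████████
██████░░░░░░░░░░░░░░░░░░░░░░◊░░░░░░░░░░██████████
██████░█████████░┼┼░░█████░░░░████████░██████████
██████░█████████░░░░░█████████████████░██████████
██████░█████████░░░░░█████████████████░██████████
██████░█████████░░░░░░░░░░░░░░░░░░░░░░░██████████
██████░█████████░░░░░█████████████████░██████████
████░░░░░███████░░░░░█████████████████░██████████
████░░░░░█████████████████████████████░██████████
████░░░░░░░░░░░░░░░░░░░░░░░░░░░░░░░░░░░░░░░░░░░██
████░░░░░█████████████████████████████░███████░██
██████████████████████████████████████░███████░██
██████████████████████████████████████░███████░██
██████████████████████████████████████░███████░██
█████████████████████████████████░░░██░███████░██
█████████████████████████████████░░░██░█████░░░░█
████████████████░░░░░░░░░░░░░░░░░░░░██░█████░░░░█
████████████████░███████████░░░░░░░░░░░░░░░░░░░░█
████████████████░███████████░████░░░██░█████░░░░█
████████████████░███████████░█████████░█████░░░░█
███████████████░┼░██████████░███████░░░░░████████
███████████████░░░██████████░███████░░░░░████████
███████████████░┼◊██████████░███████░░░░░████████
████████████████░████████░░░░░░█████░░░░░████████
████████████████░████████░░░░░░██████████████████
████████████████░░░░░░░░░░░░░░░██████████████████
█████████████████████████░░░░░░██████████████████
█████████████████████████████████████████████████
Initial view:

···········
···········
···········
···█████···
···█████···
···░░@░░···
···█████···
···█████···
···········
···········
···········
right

···········
···········
···········
··██████···
··██████···
··░░░@░░···
··██████···
··██████···
···········
···········
···········

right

···········
···········
···········
·███████···
·███████···
·░░░░@░░···
·███████···
·███████···
···········
···········
···········

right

···········
···········
···········
████████···
████████···
░░░░░@░░···
████████···
████████···
···········
···········
···········

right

···········
···········
···········
████████···
████████···
░░░░░@░░···
████████···
████████···
···········
···········
···········


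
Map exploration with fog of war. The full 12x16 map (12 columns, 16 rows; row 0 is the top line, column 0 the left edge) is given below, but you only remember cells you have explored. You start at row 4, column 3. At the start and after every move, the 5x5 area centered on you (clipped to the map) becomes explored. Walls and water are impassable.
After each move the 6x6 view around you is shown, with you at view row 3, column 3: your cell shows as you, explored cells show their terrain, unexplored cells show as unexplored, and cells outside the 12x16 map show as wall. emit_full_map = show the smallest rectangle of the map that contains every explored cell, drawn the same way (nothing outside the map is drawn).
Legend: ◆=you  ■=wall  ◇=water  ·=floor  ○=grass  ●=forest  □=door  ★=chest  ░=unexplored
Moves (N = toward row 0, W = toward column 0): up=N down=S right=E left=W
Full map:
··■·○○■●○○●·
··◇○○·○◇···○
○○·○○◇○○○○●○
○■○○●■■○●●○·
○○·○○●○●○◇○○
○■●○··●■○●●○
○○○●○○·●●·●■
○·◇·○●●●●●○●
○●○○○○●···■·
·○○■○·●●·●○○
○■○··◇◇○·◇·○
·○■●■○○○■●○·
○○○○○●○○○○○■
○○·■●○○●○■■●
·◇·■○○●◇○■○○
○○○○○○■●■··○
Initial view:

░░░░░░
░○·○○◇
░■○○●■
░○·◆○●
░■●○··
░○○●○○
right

░░░░░░
○·○○◇○
■○○●■■
○·○◆●○
■●○··●
○○●○○·

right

░░░░░░
·○○◇○○
○○●■■○
·○○◆○●
●○··●■
○●○○·●

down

·○○◇○○
○○●■■○
·○○●○●
●○·◆●■
○●○○·●
░·○●●●

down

○○●■■○
·○○●○●
●○··●■
○●○◆·●
░·○●●●
░○○○●·

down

·○○●○●
●○··●■
○●○○·●
░·○◆●●
░○○○●·
░■○·●●

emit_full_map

○·○○◇○○
■○○●■■○
○·○○●○●
■●○··●■
○○●○○·●
░░·○◆●●
░░○○○●·
░░■○·●●

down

●○··●■
○●○○·●
░·○●●●
░○○◆●·
░■○·●●
░··◇◇○

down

○●○○·●
░·○●●●
░○○○●·
░■○◆●●
░··◇◇○
░●■○○○

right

●○○·●░
·○●●●●
○○○●··
■○·◆●·
··◇◇○·
●■○○○■

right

○○·●░░
○●●●●●
○○●···
○·●◆·●
·◇◇○·◇
■○○○■●

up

··●■░░
○○·●●·
○●●●●●
○○●◆··
○·●●·●
·◇◇○·◇

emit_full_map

○·○○◇○○░░
■○○●■■○░░
○·○○●○●░░
■●○··●■░░
○○●○○·●●·
░░·○●●●●●
░░○○○●◆··
░░■○·●●·●
░░··◇◇○·◇
░░●■○○○■●


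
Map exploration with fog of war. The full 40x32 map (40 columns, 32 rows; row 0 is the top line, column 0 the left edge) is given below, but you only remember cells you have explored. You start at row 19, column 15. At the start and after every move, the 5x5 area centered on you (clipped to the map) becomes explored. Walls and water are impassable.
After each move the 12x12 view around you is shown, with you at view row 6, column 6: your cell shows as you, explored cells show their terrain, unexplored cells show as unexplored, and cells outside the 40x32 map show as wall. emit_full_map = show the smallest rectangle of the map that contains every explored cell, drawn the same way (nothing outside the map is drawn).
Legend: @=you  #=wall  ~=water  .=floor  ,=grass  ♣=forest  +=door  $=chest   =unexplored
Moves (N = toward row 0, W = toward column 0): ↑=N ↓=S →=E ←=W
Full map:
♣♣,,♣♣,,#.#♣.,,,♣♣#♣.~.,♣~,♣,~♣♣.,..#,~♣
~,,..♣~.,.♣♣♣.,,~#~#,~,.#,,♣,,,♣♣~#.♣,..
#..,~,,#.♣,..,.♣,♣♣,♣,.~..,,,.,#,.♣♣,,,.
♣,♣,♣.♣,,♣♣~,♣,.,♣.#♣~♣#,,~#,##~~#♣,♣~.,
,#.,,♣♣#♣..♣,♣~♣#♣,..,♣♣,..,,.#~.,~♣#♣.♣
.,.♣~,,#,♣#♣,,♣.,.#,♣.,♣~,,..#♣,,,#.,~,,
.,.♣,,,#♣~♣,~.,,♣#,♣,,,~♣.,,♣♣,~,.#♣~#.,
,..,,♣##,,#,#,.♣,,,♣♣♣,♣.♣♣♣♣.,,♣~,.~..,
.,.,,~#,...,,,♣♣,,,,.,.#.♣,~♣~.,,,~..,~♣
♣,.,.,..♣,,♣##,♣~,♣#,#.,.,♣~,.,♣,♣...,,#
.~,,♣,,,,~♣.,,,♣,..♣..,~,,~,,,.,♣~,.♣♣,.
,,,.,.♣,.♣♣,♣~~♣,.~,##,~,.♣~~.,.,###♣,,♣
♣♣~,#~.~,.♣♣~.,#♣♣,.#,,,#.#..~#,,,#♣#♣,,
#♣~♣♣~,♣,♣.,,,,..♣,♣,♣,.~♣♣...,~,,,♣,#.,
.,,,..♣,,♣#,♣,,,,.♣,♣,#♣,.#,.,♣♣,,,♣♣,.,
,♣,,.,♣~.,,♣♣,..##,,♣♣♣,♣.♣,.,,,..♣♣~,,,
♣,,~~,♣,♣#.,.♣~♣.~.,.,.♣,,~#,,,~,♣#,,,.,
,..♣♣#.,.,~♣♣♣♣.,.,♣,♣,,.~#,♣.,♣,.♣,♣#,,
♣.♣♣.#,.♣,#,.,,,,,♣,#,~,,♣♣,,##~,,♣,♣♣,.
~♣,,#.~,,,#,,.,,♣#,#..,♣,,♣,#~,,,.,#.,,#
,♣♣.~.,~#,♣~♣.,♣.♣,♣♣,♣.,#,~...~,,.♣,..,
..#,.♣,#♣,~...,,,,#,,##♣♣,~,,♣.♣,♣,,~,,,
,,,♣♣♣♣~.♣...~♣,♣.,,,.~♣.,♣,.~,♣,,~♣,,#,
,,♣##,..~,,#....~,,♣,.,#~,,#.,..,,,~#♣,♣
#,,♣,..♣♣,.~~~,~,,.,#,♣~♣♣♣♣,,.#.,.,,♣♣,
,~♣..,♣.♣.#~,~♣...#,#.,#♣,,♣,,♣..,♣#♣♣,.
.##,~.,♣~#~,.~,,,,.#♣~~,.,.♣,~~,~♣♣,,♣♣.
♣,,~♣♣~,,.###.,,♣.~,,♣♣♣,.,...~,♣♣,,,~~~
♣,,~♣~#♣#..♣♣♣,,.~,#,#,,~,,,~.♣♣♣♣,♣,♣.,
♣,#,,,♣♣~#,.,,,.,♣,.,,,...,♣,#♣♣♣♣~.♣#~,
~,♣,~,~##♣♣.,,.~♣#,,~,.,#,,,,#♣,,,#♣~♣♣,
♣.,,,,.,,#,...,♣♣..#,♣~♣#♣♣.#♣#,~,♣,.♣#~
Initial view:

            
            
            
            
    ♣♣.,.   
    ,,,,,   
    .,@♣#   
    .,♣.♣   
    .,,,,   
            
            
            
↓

            
            
            
    ♣♣.,.   
    ,,,,,   
    .,,♣#   
    .,@.♣   
    .,,,,   
    ~♣,♣.   
            
            
            

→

            
            
            
   ♣♣.,.    
   ,,,,,♣   
   .,,♣#,   
   .,♣@♣,   
   .,,,,#   
   ~♣,♣.,   
            
            
            

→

            
            
            
  ♣♣.,.     
  ,,,,,♣,   
  .,,♣#,#   
  .,♣.@,♣   
  .,,,,#,   
  ~♣,♣.,,   
            
            
            

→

            
            
            
 ♣♣.,.      
 ,,,,,♣,#   
 .,,♣#,#.   
 .,♣.♣@♣♣   
 .,,,,#,,   
 ~♣,♣.,,,   
            
            
            

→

            
            
            
♣♣.,.       
,,,,,♣,#,   
.,,♣#,#..   
.,♣.♣,@♣,   
.,,,,#,,#   
~♣,♣.,,,.   
            
            
            

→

            
            
            
♣.,.        
,,,,♣,#,~   
,,♣#,#..,   
,♣.♣,♣@,♣   
,,,,#,,##   
♣,♣.,,,.~   
            
            
            

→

            
            
            
.,.         
,,,♣,#,~,   
,♣#,#..,♣   
♣.♣,♣♣@♣.   
,,,#,,##♣   
,♣.,,,.~♣   
            
            
            

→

            
            
            
,.          
,,♣,#,~,,   
♣#,#..,♣,   
.♣,♣♣,@.,   
,,#,,##♣♣   
♣.,,,.~♣.   
            
            
            

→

            
            
            
.           
,♣,#,~,,♣   
#,#..,♣,,   
♣,♣♣,♣@,#   
,#,,##♣♣,   
.,,,.~♣.,   
            
            
            

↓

            
            
.           
,♣,#,~,,♣   
#,#..,♣,,   
♣,♣♣,♣.,#   
,#,,##@♣,   
.,,,.~♣.,   
    .,#~,   
            
            
            

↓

            
.           
,♣,#,~,,♣   
#,#..,♣,,   
♣,♣♣,♣.,#   
,#,,##♣♣,   
.,,,.~@.,   
    .,#~,   
    ,♣~♣♣   
            
            
            

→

            
            
♣,#,~,,♣    
,#..,♣,,    
,♣♣,♣.,#,   
#,,##♣♣,~   
,,,.~♣@,♣   
   .,#~,,   
   ,♣~♣♣♣   
            
            
            

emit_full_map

♣♣.,.         
,,,,,♣,#,~,,♣ 
.,,♣#,#..,♣,, 
.,♣.♣,♣♣,♣.,#,
.,,,,#,,##♣♣,~
~♣,♣.,,,.~♣@,♣
        .,#~,,
        ,♣~♣♣♣

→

            
            
,#,~,,♣     
#..,♣,,     
♣♣,♣.,#,~   
,,##♣♣,~,   
,,.~♣.@♣,   
  .,#~,,#   
  ,♣~♣♣♣♣   
            
            
            

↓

            
,#,~,,♣     
#..,♣,,     
♣♣,♣.,#,~   
,,##♣♣,~,   
,,.~♣.,♣,   
  .,#~@,#   
  ,♣~♣♣♣♣   
    #♣,,♣   
            
            
            

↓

,#,~,,♣     
#..,♣,,     
♣♣,♣.,#,~   
,,##♣♣,~,   
,,.~♣.,♣,   
  .,#~,,#   
  ,♣~♣@♣♣   
    #♣,,♣   
    ,.,.♣   
            
            
            

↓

#..,♣,,     
♣♣,♣.,#,~   
,,##♣♣,~,   
,,.~♣.,♣,   
  .,#~,,#   
  ,♣~♣♣♣♣   
    #♣@,♣   
    ,.,.♣   
    ♣,.,.   
            
            
            

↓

♣♣,♣.,#,~   
,,##♣♣,~,   
,,.~♣.,♣,   
  .,#~,,#   
  ,♣~♣♣♣♣   
    #♣,,♣   
    ,.@.♣   
    ♣,.,.   
    ,~,,,   
            
            
            

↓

,,##♣♣,~,   
,,.~♣.,♣,   
  .,#~,,#   
  ,♣~♣♣♣♣   
    #♣,,♣   
    ,.,.♣   
    ♣,@,.   
    ,~,,,   
    ...,♣   
            
            
############

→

,##♣♣,~,    
,.~♣.,♣,    
 .,#~,,#    
 ,♣~♣♣♣♣    
   #♣,,♣,   
   ,.,.♣,   
   ♣,.@..   
   ,~,,,~   
   ...,♣,   
            
            
############

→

##♣♣,~,     
.~♣.,♣,     
.,#~,,#     
,♣~♣♣♣♣     
  #♣,,♣,,   
  ,.,.♣,~   
  ♣,.,@..   
  ,~,,,~.   
  ...,♣,#   
            
            
############

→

#♣♣,~,      
~♣.,♣,      
,#~,,#      
♣~♣♣♣♣      
 #♣,,♣,,♣   
 ,.,.♣,~~   
 ♣,.,.@.~   
 ,~,,,~.♣   
 ...,♣,#♣   
            
            
############

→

♣♣,~,       
♣.,♣,       
#~,,#       
~♣♣♣♣       
#♣,,♣,,♣.   
,.,.♣,~~,   
♣,.,..@~,   
,~,,,~.♣♣   
...,♣,#♣♣   
            
            
############

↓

♣.,♣,       
#~,,#       
~♣♣♣♣       
#♣,,♣,,♣.   
,.,.♣,~~,   
♣,.,...~,   
,~,,,~@♣♣   
...,♣,#♣♣   
    ,,#♣,   
            
############
############

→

.,♣,        
~,,#        
♣♣♣♣        
♣,,♣,,♣.    
.,.♣,~~,~   
,.,...~,♣   
~,,,~.@♣♣   
..,♣,#♣♣♣   
   ,,#♣,,   
            
############
############

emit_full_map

♣♣.,.               
,,,,,♣,#,~,,♣       
.,,♣#,#..,♣,,       
.,♣.♣,♣♣,♣.,#,~     
.,,,,#,,##♣♣,~,     
~♣,♣.,,,.~♣.,♣,     
        .,#~,,#     
        ,♣~♣♣♣♣     
          #♣,,♣,,♣. 
          ,.,.♣,~~,~
          ♣,.,...~,♣
          ,~,,,~.@♣♣
          ...,♣,#♣♣♣
              ,,#♣,,


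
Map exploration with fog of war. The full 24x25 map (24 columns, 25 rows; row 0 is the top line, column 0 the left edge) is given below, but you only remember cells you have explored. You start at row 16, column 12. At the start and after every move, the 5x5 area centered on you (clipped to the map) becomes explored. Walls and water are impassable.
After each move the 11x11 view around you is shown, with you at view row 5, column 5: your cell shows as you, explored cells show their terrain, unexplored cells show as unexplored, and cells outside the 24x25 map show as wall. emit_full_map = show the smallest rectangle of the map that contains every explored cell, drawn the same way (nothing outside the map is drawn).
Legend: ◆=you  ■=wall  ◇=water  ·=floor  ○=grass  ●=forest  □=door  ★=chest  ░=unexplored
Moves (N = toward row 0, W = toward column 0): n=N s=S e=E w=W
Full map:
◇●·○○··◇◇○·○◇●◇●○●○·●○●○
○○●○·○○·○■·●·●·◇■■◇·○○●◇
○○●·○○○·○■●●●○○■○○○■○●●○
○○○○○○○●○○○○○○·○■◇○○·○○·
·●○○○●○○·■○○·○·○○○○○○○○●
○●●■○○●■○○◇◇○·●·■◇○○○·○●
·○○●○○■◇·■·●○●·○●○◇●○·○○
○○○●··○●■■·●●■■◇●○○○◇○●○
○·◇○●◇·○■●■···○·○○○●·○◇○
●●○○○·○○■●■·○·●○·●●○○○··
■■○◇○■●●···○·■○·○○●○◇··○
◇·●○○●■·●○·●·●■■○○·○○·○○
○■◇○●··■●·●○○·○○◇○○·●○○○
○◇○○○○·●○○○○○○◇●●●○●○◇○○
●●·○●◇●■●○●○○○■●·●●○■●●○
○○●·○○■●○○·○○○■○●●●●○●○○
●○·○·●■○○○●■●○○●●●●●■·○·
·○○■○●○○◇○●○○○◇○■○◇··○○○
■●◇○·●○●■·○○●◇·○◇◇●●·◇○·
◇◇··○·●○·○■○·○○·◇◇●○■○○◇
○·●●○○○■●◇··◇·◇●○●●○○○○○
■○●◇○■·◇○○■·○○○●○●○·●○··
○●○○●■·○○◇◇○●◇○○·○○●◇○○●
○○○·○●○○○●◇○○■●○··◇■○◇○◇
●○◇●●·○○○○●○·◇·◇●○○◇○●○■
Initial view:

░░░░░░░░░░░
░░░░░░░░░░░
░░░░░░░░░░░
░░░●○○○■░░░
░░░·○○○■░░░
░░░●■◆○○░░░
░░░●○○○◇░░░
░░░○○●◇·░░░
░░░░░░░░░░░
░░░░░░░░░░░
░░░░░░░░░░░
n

░░░░░░░░░░░
░░░░░░░░░░░
░░░░░░░░░░░
░░░○○○○◇░░░
░░░●○○○■░░░
░░░·○◆○■░░░
░░░●■●○○░░░
░░░●○○○◇░░░
░░░○○●◇·░░░
░░░░░░░░░░░
░░░░░░░░░░░

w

░░░░░░░░░░░
░░░░░░░░░░░
░░░░░░░░░░░
░░░○○○○○◇░░
░░░○●○○○■░░
░░░○·◆○○■░░
░░░○●■●○○░░
░░░○●○○○◇░░
░░░░○○●◇·░░
░░░░░░░░░░░
░░░░░░░░░░░

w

░░░░░░░░░░░
░░░░░░░░░░░
░░░░░░░░░░░
░░░○○○○○○◇░
░░░●○●○○○■░
░░░○○◆○○○■░
░░░○○●■●○○░
░░░◇○●○○○◇░
░░░░░○○●◇·░
░░░░░░░░░░░
░░░░░░░░░░░

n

░░░░░░░░░░░
░░░░░░░░░░░
░░░░░░░░░░░
░░░●·●○○░░░
░░░○○○○○○◇░
░░░●○◆○○○■░
░░░○○·○○○■░
░░░○○●■●○○░
░░░◇○●○○○◇░
░░░░░○○●◇·░
░░░░░░░░░░░

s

░░░░░░░░░░░
░░░░░░░░░░░
░░░●·●○○░░░
░░░○○○○○○◇░
░░░●○●○○○■░
░░░○○◆○○○■░
░░░○○●■●○○░
░░░◇○●○○○◇░
░░░░░○○●◇·░
░░░░░░░░░░░
░░░░░░░░░░░

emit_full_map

●·●○○░░
○○○○○○◇
●○●○○○■
○○◆○○○■
○○●■●○○
◇○●○○○◇
░░○○●◇·

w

░░░░░░░░░░░
░░░░░░░░░░░
░░░░●·●○○░░
░░░●○○○○○○◇
░░░■●○●○○○■
░░░●○◆·○○○■
░░░○○○●■●○○
░░░○◇○●○○○◇
░░░░░░○○●◇·
░░░░░░░░░░░
░░░░░░░░░░░

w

░░░░░░░░░░░
░░░░░░░░░░░
░░░░░●·●○○░
░░░·●○○○○○○
░░░●■●○●○○○
░░░■●◆○·○○○
░░░■○○○●■●○
░░░○○◇○●○○○
░░░░░░░○○●◇
░░░░░░░░░░░
░░░░░░░░░░░

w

░░░░░░░░░░░
░░░░░░░░░░░
░░░░░░●·●○○
░░░○·●○○○○○
░░░◇●■●○●○○
░░░○■◆○○·○○
░░░●■○○○●■●
░░░●○○◇○●○○
░░░░░░░░○○●
░░░░░░░░░░░
░░░░░░░░░░░

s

░░░░░░░░░░░
░░░░░░●·●○○
░░░○·●○○○○○
░░░◇●■●○●○○
░░░○■●○○·○○
░░░●■◆○○●■●
░░░●○○◇○●○○
░░░●○●■·○○●
░░░░░░░░░░░
░░░░░░░░░░░
░░░░░░░░░░░

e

░░░░░░░░░░░
░░░░░●·●○○░
░░○·●○○○○○○
░░◇●■●○●○○○
░░○■●○○·○○○
░░●■○◆○●■●○
░░●○○◇○●○○○
░░●○●■·○○●◇
░░░░░░░░░░░
░░░░░░░░░░░
░░░░░░░░░░░

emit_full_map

░░░●·●○○░░
○·●○○○○○○◇
◇●■●○●○○○■
○■●○○·○○○■
●■○◆○●■●○○
●○○◇○●○○○◇
●○●■·○○●◇·

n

░░░░░░░░░░░
░░░░░░░░░░░
░░░░░●·●○○░
░░○·●○○○○○○
░░◇●■●○●○○○
░░○■●◆○·○○○
░░●■○○○●■●○
░░●○○◇○●○○○
░░●○●■·○○●◇
░░░░░░░░░░░
░░░░░░░░░░░

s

░░░░░░░░░░░
░░░░░●·●○○░
░░○·●○○○○○○
░░◇●■●○●○○○
░░○■●○○·○○○
░░●■○◆○●■●○
░░●○○◇○●○○○
░░●○●■·○○●◇
░░░░░░░░░░░
░░░░░░░░░░░
░░░░░░░░░░░

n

░░░░░░░░░░░
░░░░░░░░░░░
░░░░░●·●○○░
░░○·●○○○○○○
░░◇●■●○●○○○
░░○■●◆○·○○○
░░●■○○○●■●○
░░●○○◇○●○○○
░░●○●■·○○●◇
░░░░░░░░░░░
░░░░░░░░░░░

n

░░░░░░░░░░░
░░░░░░░░░░░
░░░░░░░░░░░
░░░·■●·●○○░
░░○·●○○○○○○
░░◇●■◆○●○○○
░░○■●○○·○○○
░░●■○○○●■●○
░░●○○◇○●○○○
░░●○●■·○○●◇
░░░░░░░░░░░

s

░░░░░░░░░░░
░░░░░░░░░░░
░░░·■●·●○○░
░░○·●○○○○○○
░░◇●■●○●○○○
░░○■●◆○·○○○
░░●■○○○●■●○
░░●○○◇○●○○○
░░●○●■·○○●◇
░░░░░░░░░░░
░░░░░░░░░░░

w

░░░░░░░░░░░
░░░░░░░░░░░
░░░░·■●·●○○
░░░○·●○○○○○
░░░◇●■●○●○○
░░░○■◆○○·○○
░░░●■○○○●■●
░░░●○○◇○●○○
░░░●○●■·○○●
░░░░░░░░░░░
░░░░░░░░░░░

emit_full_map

░·■●·●○○░░
○·●○○○○○○◇
◇●■●○●○○○■
○■◆○○·○○○■
●■○○○●■●○○
●○○◇○●○○○◇
●○●■·○○●◇·

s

░░░░░░░░░░░
░░░░·■●·●○○
░░░○·●○○○○○
░░░◇●■●○●○○
░░░○■●○○·○○
░░░●■◆○○●■●
░░░●○○◇○●○○
░░░●○●■·○○●
░░░░░░░░░░░
░░░░░░░░░░░
░░░░░░░░░░░

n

░░░░░░░░░░░
░░░░░░░░░░░
░░░░·■●·●○○
░░░○·●○○○○○
░░░◇●■●○●○○
░░░○■◆○○·○○
░░░●■○○○●■●
░░░●○○◇○●○○
░░░●○●■·○○●
░░░░░░░░░░░
░░░░░░░░░░░

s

░░░░░░░░░░░
░░░░·■●·●○○
░░░○·●○○○○○
░░░◇●■●○●○○
░░░○■●○○·○○
░░░●■◆○○●■●
░░░●○○◇○●○○
░░░●○●■·○○●
░░░░░░░░░░░
░░░░░░░░░░░
░░░░░░░░░░░

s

░░░░·■●·●○○
░░░○·●○○○○○
░░░◇●■●○●○○
░░░○■●○○·○○
░░░●■○○○●■●
░░░●○◆◇○●○○
░░░●○●■·○○●
░░░·●○·○░░░
░░░░░░░░░░░
░░░░░░░░░░░
░░░░░░░░░░░

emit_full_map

░·■●·●○○░░
○·●○○○○○○◇
◇●■●○●○○○■
○■●○○·○○○■
●■○○○●■●○○
●○◆◇○●○○○◇
●○●■·○○●◇·
·●○·○░░░░░
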